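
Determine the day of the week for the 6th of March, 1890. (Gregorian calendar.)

Thursday

Doomsday rule: the anchor day for the 1800s is Friday. For year 90: 90÷12 = 7 r 6, and 6÷4 = 1, so 7+6+1 = 14.
Friday + 14 ≡ Friday — that's 1890's doomsday.
In March the doomsday date is Mar 14.
Mar 6 is 8 days before Mar 14; 8 mod 7 = 1, so Friday − 1 = Thursday.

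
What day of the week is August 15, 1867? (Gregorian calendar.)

Thursday

Doomsday rule: the anchor day for the 1800s is Friday. For year 67: 67÷12 = 5 r 7, and 7÷4 = 1, so 5+7+1 = 13.
Friday + 13 ≡ Thursday — that's 1867's doomsday.
In August the doomsday date is Aug 8.
Aug 15 is 7 days after Aug 8; 7 mod 7 = 0, so Thursday + 0 = Thursday.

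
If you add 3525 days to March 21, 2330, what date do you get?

November 14, 2339

+365 (one year) → Mar 21, 2331 (3160 left).
+366 (one year; includes Feb 29, 2332) → Mar 21, 2332 (2794 left).
+365 (one year) → Mar 21, 2333 (2429 left).
+365 (one year) → Mar 21, 2334 (2064 left).
+365 (one year) → Mar 21, 2335 (1699 left).
+366 (one year; includes Feb 29, 2336) → Mar 21, 2336 (1333 left).
+365 (one year) → Mar 21, 2337 (968 left).
+365 (one year) → Mar 21, 2338 (603 left).
+365 (one year) → Mar 21, 2339 (238 left).
Mar has 31 days: +11 → Apr 1, 2339 (227 left).
Apr has 30 days: +30 → May 1, 2339 (197 left).
May has 31 days: +31 → Jun 1, 2339 (166 left).
Jun has 30 days: +30 → Jul 1, 2339 (136 left).
Jul has 31 days: +31 → Aug 1, 2339 (105 left).
Aug has 31 days: +31 → Sep 1, 2339 (74 left).
Sep has 30 days: +30 → Oct 1, 2339 (44 left).
Oct has 31 days: +31 → Nov 1, 2339 (13 left).
+13 → Nov 14, 2339.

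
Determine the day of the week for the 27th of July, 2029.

January 1, 2029 is a Monday.
Jan 1, 2029 → Feb 1, 2029: 31 days (January has 31).
Feb 1, 2029 → Mar 1, 2029: 28 days (February has 28).
Mar 1, 2029 → Apr 1, 2029: 31 days (March has 31).
Apr 1, 2029 → May 1, 2029: 30 days (April has 30).
May 1, 2029 → Jun 1, 2029: 31 days (May has 31).
Jun 1, 2029 → Jul 1, 2029: 30 days (June has 30).
Jul 1, 2029 → Jul 27, 2029: 26 days.
Total: 207 days.
207 mod 7 = 4, so Monday + 4 = Friday.

Friday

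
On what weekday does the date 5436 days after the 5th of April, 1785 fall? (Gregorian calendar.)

Apr 5, 1785 is a Tuesday.
5436 mod 7 = 4, so 5436 days after a Tuesday is Tuesday + 4 = Saturday.

Saturday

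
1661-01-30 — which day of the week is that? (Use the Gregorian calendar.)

Sunday

Doomsday rule: the anchor day for the 1600s is Tuesday. For year 61: 61÷12 = 5 r 1, and 1÷4 = 0, so 5+1+0 = 6.
Tuesday + 6 ≡ Monday — that's 1661's doomsday.
In January the doomsday date is Jan 3 (1661 is not a leap year).
Jan 30 is 27 days after Jan 3; 27 mod 7 = 6, so Monday + 6 = Sunday.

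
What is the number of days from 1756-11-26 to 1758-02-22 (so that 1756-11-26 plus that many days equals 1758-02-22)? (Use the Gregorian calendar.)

453

Nov 26, 1756 → Nov 26, 1757: 365 days.
Nov 26, 1757 → Dec 26, 1757: 30 days (November has 30).
Dec 26, 1757 → Jan 26, 1758: 31 days (December has 31).
Jan 26, 1758 → Feb 22, 1758: 27 days.
Total: 453 days.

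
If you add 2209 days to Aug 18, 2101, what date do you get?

+365 (one year) → Aug 18, 2102 (1844 left).
+365 (one year) → Aug 18, 2103 (1479 left).
+366 (one year; includes Feb 29, 2104) → Aug 18, 2104 (1113 left).
+365 (one year) → Aug 18, 2105 (748 left).
+365 (one year) → Aug 18, 2106 (383 left).
Aug has 31 days: +14 → Sep 1, 2106 (369 left).
Sep has 30 days: +30 → Oct 1, 2106 (339 left).
Oct has 31 days: +31 → Nov 1, 2106 (308 left).
Nov has 30 days: +30 → Dec 1, 2106 (278 left).
Dec has 31 days: +31 → Jan 1, 2107 (247 left).
Jan has 31 days: +31 → Feb 1, 2107 (216 left).
Feb has 28 days: +28 → Mar 1, 2107 (188 left).
Mar has 31 days: +31 → Apr 1, 2107 (157 left).
Apr has 30 days: +30 → May 1, 2107 (127 left).
May has 31 days: +31 → Jun 1, 2107 (96 left).
Jun has 30 days: +30 → Jul 1, 2107 (66 left).
Jul has 31 days: +31 → Aug 1, 2107 (35 left).
Aug has 31 days: +31 → Sep 1, 2107 (4 left).
+4 → Sep 5, 2107.

September 5, 2107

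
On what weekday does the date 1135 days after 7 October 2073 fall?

First find the weekday of Oct 7, 2073. Doomsday rule: the anchor day for the 2000s is Tuesday. For year 73: 73÷12 = 6 r 1, and 1÷4 = 0, so 6+1+0 = 7.
Tuesday + 7 ≡ Tuesday — that's 2073's doomsday.
In October the doomsday date is Oct 10.
Oct 7 is 3 days before Oct 10; 3 mod 7 = 3, so Tuesday − 3 = Saturday.
1135 mod 7 = 1, so 1135 days after a Saturday is Saturday + 1 = Sunday.

Sunday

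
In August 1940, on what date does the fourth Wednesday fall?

August 1, 1940 is a Thursday.
The first Wednesday is therefore August 7 (6 days later).
The fourth Wednesday is 7 + 3×7 = August 28.

August 28, 1940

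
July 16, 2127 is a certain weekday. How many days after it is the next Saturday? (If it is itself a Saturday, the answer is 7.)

Jul 16, 2127 is a Wednesday.
From Wednesday to the next Saturday is 3 days.

3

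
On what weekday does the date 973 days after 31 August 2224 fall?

Tuesday

First find the weekday of Aug 31, 2224. Doomsday rule: the anchor day for the 2200s is Friday. For year 24: 24÷12 = 2 r 0, and 0÷4 = 0, so 2+0+0 = 2.
Friday + 2 ≡ Sunday — that's 2224's doomsday.
In August the doomsday date is Aug 8.
Aug 31 is 23 days after Aug 8; 23 mod 7 = 2, so Sunday + 2 = Tuesday.
973 mod 7 = 0, so 973 days after a Tuesday is Tuesday + 0 = Tuesday.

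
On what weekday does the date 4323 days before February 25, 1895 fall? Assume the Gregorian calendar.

Thursday

Feb 25, 1895 is a Monday.
4323 mod 7 = 4, so 4323 days before a Monday is Monday − 4 = Thursday.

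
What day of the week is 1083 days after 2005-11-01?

Nov 1, 2005 is a Tuesday.
1083 mod 7 = 5, so 1083 days after a Tuesday is Tuesday + 5 = Sunday.

Sunday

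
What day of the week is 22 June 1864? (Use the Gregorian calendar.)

Wednesday

Doomsday rule: the anchor day for the 1800s is Friday. For year 64: 64÷12 = 5 r 4, and 4÷4 = 1, so 5+4+1 = 10.
Friday + 10 ≡ Monday — that's 1864's doomsday.
In June the doomsday date is Jun 6.
Jun 22 is 16 days after Jun 6; 16 mod 7 = 2, so Monday + 2 = Wednesday.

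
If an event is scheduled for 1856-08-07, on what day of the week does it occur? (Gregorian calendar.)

Thursday

Doomsday rule: the anchor day for the 1800s is Friday. For year 56: 56÷12 = 4 r 8, and 8÷4 = 2, so 4+8+2 = 14.
Friday + 14 ≡ Friday — that's 1856's doomsday.
In August the doomsday date is Aug 8.
Aug 7 is 1 day before Aug 8; 1 mod 7 = 1, so Friday − 1 = Thursday.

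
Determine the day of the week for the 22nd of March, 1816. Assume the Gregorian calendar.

Doomsday rule: the anchor day for the 1800s is Friday. For year 16: 16÷12 = 1 r 4, and 4÷4 = 1, so 1+4+1 = 6.
Friday + 6 ≡ Thursday — that's 1816's doomsday.
In March the doomsday date is Mar 14.
Mar 22 is 8 days after Mar 14; 8 mod 7 = 1, so Thursday + 1 = Friday.

Friday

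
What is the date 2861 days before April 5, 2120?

−366 (one year; includes Feb 29, 2120) → Apr 5, 2119 (2495 left).
−365 (one year) → Apr 5, 2118 (2130 left).
−365 (one year) → Apr 5, 2117 (1765 left).
−365 (one year) → Apr 5, 2116 (1400 left).
−366 (one year; includes Feb 29, 2116) → Apr 5, 2115 (1034 left).
−365 (one year) → Apr 5, 2114 (669 left).
−365 (one year) → Apr 5, 2113 (304 left).
−5 → Mar 31, 2113 (end of Mar, 31 days; 299 left).
−31 → Feb 28, 2113 (end of Feb, 28 days; 268 left).
−28 → Jan 31, 2113 (end of Jan, 31 days; 240 left).
−31 → Dec 31, 2112 (end of Dec, 31 days; 209 left).
−31 → Nov 30, 2112 (end of Nov, 30 days; 178 left).
−30 → Oct 31, 2112 (end of Oct, 31 days; 148 left).
−31 → Sep 30, 2112 (end of Sep, 30 days; 117 left).
−30 → Aug 31, 2112 (end of Aug, 31 days; 87 left).
−31 → Jul 31, 2112 (end of Jul, 31 days; 56 left).
−31 → Jun 30, 2112 (end of Jun, 30 days; 25 left).
−25 → Jun 5, 2112.

June 5, 2112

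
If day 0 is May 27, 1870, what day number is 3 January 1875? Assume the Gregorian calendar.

1682

May 27, 1870 → May 27, 1871: 365 days.
May 27, 1871 → May 27, 1872: 366 days (Feb 29, 1872 is in that span).
May 27, 1872 → May 27, 1873: 365 days.
May 27, 1873 → May 27, 1874: 365 days.
May 27, 1874 → Jun 27, 1874: 31 days (May has 31).
Jun 27, 1874 → Jul 27, 1874: 30 days (June has 30).
Jul 27, 1874 → Aug 27, 1874: 31 days (July has 31).
Aug 27, 1874 → Sep 27, 1874: 31 days (August has 31).
Sep 27, 1874 → Oct 27, 1874: 30 days (September has 30).
Oct 27, 1874 → Nov 27, 1874: 31 days (October has 31).
Nov 27, 1874 → Dec 27, 1874: 30 days (November has 30).
Dec 27, 1874 → Jan 3, 1875: 7 days.
Total: 1682 days.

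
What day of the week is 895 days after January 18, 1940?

First find the weekday of Jan 18, 1940. Doomsday rule: the anchor day for the 1900s is Wednesday. For year 40: 40÷12 = 3 r 4, and 4÷4 = 1, so 3+4+1 = 8.
Wednesday + 8 ≡ Thursday — that's 1940's doomsday.
In January the doomsday date is Jan 4 (1940 is a leap year (divisible by 4)).
Jan 18 is 14 days after Jan 4; 14 mod 7 = 0, so Thursday + 0 = Thursday.
895 mod 7 = 6, so 895 days after a Thursday is Thursday + 6 = Wednesday.

Wednesday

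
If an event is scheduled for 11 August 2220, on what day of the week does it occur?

Friday

January 1, 2220 is a Saturday.
Jan 1, 2220 → Feb 1, 2220: 31 days (January has 31).
Feb 1, 2220 → Mar 1, 2220: 29 days (February has 29).
Mar 1, 2220 → Apr 1, 2220: 31 days (March has 31).
Apr 1, 2220 → May 1, 2220: 30 days (April has 30).
May 1, 2220 → Jun 1, 2220: 31 days (May has 31).
Jun 1, 2220 → Jul 1, 2220: 30 days (June has 30).
Jul 1, 2220 → Aug 1, 2220: 31 days (July has 31).
Aug 1, 2220 → Aug 11, 2220: 10 days.
Total: 223 days.
223 mod 7 = 6, so Saturday + 6 = Friday.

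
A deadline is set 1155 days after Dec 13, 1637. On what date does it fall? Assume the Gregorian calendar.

+365 (one year) → Dec 13, 1638 (790 left).
+365 (one year) → Dec 13, 1639 (425 left).
+366 (one year; includes Feb 29, 1640) → Dec 13, 1640 (59 left).
Dec has 31 days: +19 → Jan 1, 1641 (40 left).
Jan has 31 days: +31 → Feb 1, 1641 (9 left).
+9 → Feb 10, 1641.

February 10, 1641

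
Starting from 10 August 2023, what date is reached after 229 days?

March 26, 2024

Aug has 31 days: +22 → Sep 1, 2023 (207 left).
Sep has 30 days: +30 → Oct 1, 2023 (177 left).
Oct has 31 days: +31 → Nov 1, 2023 (146 left).
Nov has 30 days: +30 → Dec 1, 2023 (116 left).
Dec has 31 days: +31 → Jan 1, 2024 (85 left).
Jan has 31 days: +31 → Feb 1, 2024 (54 left).
Feb has 29 days: +29 → Mar 1, 2024 (25 left).
+25 → Mar 26, 2024.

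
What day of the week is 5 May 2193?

Doomsday rule: the anchor day for the 2100s is Sunday. For year 93: 93÷12 = 7 r 9, and 9÷4 = 2, so 7+9+2 = 18.
Sunday + 18 ≡ Thursday — that's 2193's doomsday.
In May the doomsday date is May 9.
May 5 is 4 days before May 9; 4 mod 7 = 4, so Thursday − 4 = Sunday.

Sunday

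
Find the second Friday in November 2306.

November 1, 2306 is a Thursday.
The first Friday is therefore November 2 (1 days later).
The second Friday is 2 + 1×7 = November 9.

November 9, 2306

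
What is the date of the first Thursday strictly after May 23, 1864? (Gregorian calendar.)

May 26, 1864

May 23, 1864 is a Monday.
From Monday to the next Thursday is 3 days.
May 23, 1864 + 3 = May 26, 1864.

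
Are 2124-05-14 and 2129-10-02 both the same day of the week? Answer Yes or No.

From May 14, 2124 to Oct 2, 2129 is 1967 days.
1967 mod 7 = 0, so they are the same weekday.
(May 14, 2124 is a Sunday; Oct 2, 2129 is a Sunday.)

Yes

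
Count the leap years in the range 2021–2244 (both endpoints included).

54

Multiples of 4 in [2021,2244]: 56.
Of those, multiples of 100: 2 (not leap unless ÷400).
Multiples of 400: 0.
Leap years = 56 − 2 + 0 = 54.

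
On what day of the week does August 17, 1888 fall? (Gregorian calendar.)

Doomsday rule: the anchor day for the 1800s is Friday. For year 88: 88÷12 = 7 r 4, and 4÷4 = 1, so 7+4+1 = 12.
Friday + 12 ≡ Wednesday — that's 1888's doomsday.
In August the doomsday date is Aug 8.
Aug 17 is 9 days after Aug 8; 9 mod 7 = 2, so Wednesday + 2 = Friday.

Friday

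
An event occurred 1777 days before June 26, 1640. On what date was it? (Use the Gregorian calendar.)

−366 (one year; includes Feb 29, 1640) → Jun 26, 1639 (1411 left).
−365 (one year) → Jun 26, 1638 (1046 left).
−365 (one year) → Jun 26, 1637 (681 left).
−365 (one year) → Jun 26, 1636 (316 left).
−26 → May 31, 1636 (end of May, 31 days; 290 left).
−31 → Apr 30, 1636 (end of Apr, 30 days; 259 left).
−30 → Mar 31, 1636 (end of Mar, 31 days; 229 left).
−31 → Feb 29, 1636 (end of Feb, 29 days; 198 left).
−29 → Jan 31, 1636 (end of Jan, 31 days; 169 left).
−31 → Dec 31, 1635 (end of Dec, 31 days; 138 left).
−31 → Nov 30, 1635 (end of Nov, 30 days; 107 left).
−30 → Oct 31, 1635 (end of Oct, 31 days; 77 left).
−31 → Sep 30, 1635 (end of Sep, 30 days; 46 left).
−30 → Aug 31, 1635 (end of Aug, 31 days; 16 left).
−16 → Aug 15, 1635.

August 15, 1635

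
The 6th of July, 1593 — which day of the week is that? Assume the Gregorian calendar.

Doomsday rule: the anchor day for the 1500s is Wednesday. For year 93: 93÷12 = 7 r 9, and 9÷4 = 2, so 7+9+2 = 18.
Wednesday + 18 ≡ Sunday — that's 1593's doomsday.
In July the doomsday date is Jul 11.
Jul 6 is 5 days before Jul 11; 5 mod 7 = 5, so Sunday − 5 = Tuesday.

Tuesday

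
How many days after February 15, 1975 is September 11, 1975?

208

Feb 15, 1975 → Mar 15, 1975: 28 days (February has 28).
Mar 15, 1975 → Apr 15, 1975: 31 days (March has 31).
Apr 15, 1975 → May 15, 1975: 30 days (April has 30).
May 15, 1975 → Jun 15, 1975: 31 days (May has 31).
Jun 15, 1975 → Jul 15, 1975: 30 days (June has 30).
Jul 15, 1975 → Aug 15, 1975: 31 days (July has 31).
Aug 15, 1975 → Sep 11, 1975: 27 days.
Total: 208 days.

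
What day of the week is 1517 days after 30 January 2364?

First find the weekday of Jan 30, 2364. Doomsday rule: the anchor day for the 2300s is Wednesday. For year 64: 64÷12 = 5 r 4, and 4÷4 = 1, so 5+4+1 = 10.
Wednesday + 10 ≡ Saturday — that's 2364's doomsday.
In January the doomsday date is Jan 4 (2364 is a leap year (divisible by 4)).
Jan 30 is 26 days after Jan 4; 26 mod 7 = 5, so Saturday + 5 = Thursday.
1517 mod 7 = 5, so 1517 days after a Thursday is Thursday + 5 = Tuesday.

Tuesday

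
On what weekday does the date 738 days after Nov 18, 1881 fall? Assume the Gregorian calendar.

Nov 18, 1881 is a Friday.
738 mod 7 = 3, so 738 days after a Friday is Friday + 3 = Monday.

Monday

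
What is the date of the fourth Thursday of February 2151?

February 25, 2151

February 1, 2151 is a Monday.
The first Thursday is therefore February 4 (3 days later).
The fourth Thursday is 4 + 3×7 = February 25.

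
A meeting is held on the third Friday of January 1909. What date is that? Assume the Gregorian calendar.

January 1, 1909 is a Friday.
The first Friday is therefore January 1 (same day).
The third Friday is 1 + 2×7 = January 15.

January 15, 1909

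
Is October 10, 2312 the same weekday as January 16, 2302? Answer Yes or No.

Yes

From Jan 16, 2302 to Oct 10, 2312 is 3920 days.
3920 mod 7 = 0, so they are the same weekday.
(Jan 16, 2302 is a Thursday; Oct 10, 2312 is a Thursday.)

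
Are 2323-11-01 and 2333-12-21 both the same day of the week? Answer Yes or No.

From Nov 1, 2323 to Dec 21, 2333 is 3703 days.
3703 mod 7 = 0, so they are the same weekday.
(Nov 1, 2323 is a Thursday; Dec 21, 2333 is a Thursday.)

Yes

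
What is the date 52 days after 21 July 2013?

September 11, 2013

Jul has 31 days: +11 → Aug 1, 2013 (41 left).
Aug has 31 days: +31 → Sep 1, 2013 (10 left).
+10 → Sep 11, 2013.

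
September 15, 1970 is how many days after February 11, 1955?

Feb 11, 1955 → Feb 11, 1956: 365 days.
Feb 11, 1956 → Feb 11, 1957: 366 days (Feb 29, 1956 is in that span).
Feb 11, 1957 → Feb 11, 1958: 365 days.
Feb 11, 1958 → Feb 11, 1959: 365 days.
Feb 11, 1959 → Feb 11, 1960: 365 days.
Feb 11, 1960 → Feb 11, 1961: 366 days (Feb 29, 1960 is in that span).
Feb 11, 1961 → Feb 11, 1962: 365 days.
Feb 11, 1962 → Feb 11, 1963: 365 days.
Feb 11, 1963 → Feb 11, 1964: 365 days.
Feb 11, 1964 → Feb 11, 1965: 366 days (Feb 29, 1964 is in that span).
Feb 11, 1965 → Feb 11, 1966: 365 days.
Feb 11, 1966 → Feb 11, 1967: 365 days.
Feb 11, 1967 → Feb 11, 1968: 365 days.
Feb 11, 1968 → Feb 11, 1969: 366 days (Feb 29, 1968 is in that span).
Feb 11, 1969 → Feb 11, 1970: 365 days.
Feb 11, 1970 → Mar 11, 1970: 28 days (February has 28).
Mar 11, 1970 → Apr 11, 1970: 31 days (March has 31).
Apr 11, 1970 → May 11, 1970: 30 days (April has 30).
May 11, 1970 → Jun 11, 1970: 31 days (May has 31).
Jun 11, 1970 → Jul 11, 1970: 30 days (June has 30).
Jul 11, 1970 → Aug 11, 1970: 31 days (July has 31).
Aug 11, 1970 → Sep 11, 1970: 31 days (August has 31).
Sep 11, 1970 → Sep 15, 1970: 4 days.
Total: 5695 days.

5695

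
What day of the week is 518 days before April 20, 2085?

First find the weekday of Apr 20, 2085. Doomsday rule: the anchor day for the 2000s is Tuesday. For year 85: 85÷12 = 7 r 1, and 1÷4 = 0, so 7+1+0 = 8.
Tuesday + 8 ≡ Wednesday — that's 2085's doomsday.
In April the doomsday date is Apr 4.
Apr 20 is 16 days after Apr 4; 16 mod 7 = 2, so Wednesday + 2 = Friday.
518 mod 7 = 0, so 518 days before a Friday is Friday − 0 = Friday.

Friday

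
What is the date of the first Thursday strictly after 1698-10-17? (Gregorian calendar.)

October 23, 1698

Oct 17, 1698 is a Friday.
From Friday to the next Thursday is 6 days.
Oct 17, 1698 + 6 = Oct 23, 1698.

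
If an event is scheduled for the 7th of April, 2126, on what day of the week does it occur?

Sunday

Doomsday rule: the anchor day for the 2100s is Sunday. For year 26: 26÷12 = 2 r 2, and 2÷4 = 0, so 2+2+0 = 4.
Sunday + 4 ≡ Thursday — that's 2126's doomsday.
In April the doomsday date is Apr 4.
Apr 7 is 3 days after Apr 4; 3 mod 7 = 3, so Thursday + 3 = Sunday.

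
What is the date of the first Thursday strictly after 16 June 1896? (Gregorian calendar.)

June 18, 1896

Jun 16, 1896 is a Tuesday.
From Tuesday to the next Thursday is 2 days.
Jun 16, 1896 + 2 = Jun 18, 1896.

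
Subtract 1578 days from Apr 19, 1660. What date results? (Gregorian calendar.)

−366 (one year; includes Feb 29, 1660) → Apr 19, 1659 (1212 left).
−365 (one year) → Apr 19, 1658 (847 left).
−365 (one year) → Apr 19, 1657 (482 left).
−365 (one year) → Apr 19, 1656 (117 left).
−19 → Mar 31, 1656 (end of Mar, 31 days; 98 left).
−31 → Feb 29, 1656 (end of Feb, 29 days; 67 left).
−29 → Jan 31, 1656 (end of Jan, 31 days; 38 left).
−31 → Dec 31, 1655 (end of Dec, 31 days; 7 left).
−7 → Dec 24, 1655.

December 24, 1655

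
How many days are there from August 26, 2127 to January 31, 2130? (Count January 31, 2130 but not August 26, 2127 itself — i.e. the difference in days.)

889

Aug 26, 2127 → Aug 26, 2128: 366 days (Feb 29, 2128 is in that span).
Aug 26, 2128 → Aug 26, 2129: 365 days.
Aug 26, 2129 → Sep 26, 2129: 31 days (August has 31).
Sep 26, 2129 → Oct 26, 2129: 30 days (September has 30).
Oct 26, 2129 → Nov 26, 2129: 31 days (October has 31).
Nov 26, 2129 → Dec 26, 2129: 30 days (November has 30).
Dec 26, 2129 → Jan 26, 2130: 31 days (December has 31).
Jan 26, 2130 → Jan 31, 2130: 5 days.
Total: 889 days.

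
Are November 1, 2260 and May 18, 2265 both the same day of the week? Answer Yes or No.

From Nov 1, 2260 to May 18, 2265 is 1659 days.
1659 mod 7 = 0, so they are the same weekday.
(Nov 1, 2260 is a Thursday; May 18, 2265 is a Thursday.)

Yes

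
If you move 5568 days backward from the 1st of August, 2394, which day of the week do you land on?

Friday

Aug 1, 2394 is a Monday.
5568 mod 7 = 3, so 5568 days before a Monday is Monday − 3 = Friday.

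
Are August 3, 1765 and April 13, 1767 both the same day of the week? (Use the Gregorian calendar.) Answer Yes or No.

From Aug 3, 1765 to Apr 13, 1767 is 618 days.
618 mod 7 = 2, so they are different weekdays.
(Aug 3, 1765 is a Saturday; Apr 13, 1767 is a Monday.)

No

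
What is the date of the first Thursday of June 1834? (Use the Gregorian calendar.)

June 1, 1834 is a Sunday.
The first Thursday is therefore June 5 (4 days later).

June 5, 1834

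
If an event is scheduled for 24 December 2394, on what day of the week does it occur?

Doomsday rule: the anchor day for the 2300s is Wednesday. For year 94: 94÷12 = 7 r 10, and 10÷4 = 2, so 7+10+2 = 19.
Wednesday + 19 ≡ Monday — that's 2394's doomsday.
In December the doomsday date is Dec 12.
Dec 24 is 12 days after Dec 12; 12 mod 7 = 5, so Monday + 5 = Saturday.

Saturday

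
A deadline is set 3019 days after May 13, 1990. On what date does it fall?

+365 (one year) → May 13, 1991 (2654 left).
+366 (one year; includes Feb 29, 1992) → May 13, 1992 (2288 left).
+365 (one year) → May 13, 1993 (1923 left).
+365 (one year) → May 13, 1994 (1558 left).
+365 (one year) → May 13, 1995 (1193 left).
+366 (one year; includes Feb 29, 1996) → May 13, 1996 (827 left).
+365 (one year) → May 13, 1997 (462 left).
+365 (one year) → May 13, 1998 (97 left).
May has 31 days: +19 → Jun 1, 1998 (78 left).
Jun has 30 days: +30 → Jul 1, 1998 (48 left).
Jul has 31 days: +31 → Aug 1, 1998 (17 left).
+17 → Aug 18, 1998.

August 18, 1998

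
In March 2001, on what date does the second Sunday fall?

March 1, 2001 is a Thursday.
The first Sunday is therefore March 4 (3 days later).
The second Sunday is 4 + 1×7 = March 11.

March 11, 2001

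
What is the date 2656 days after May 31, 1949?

+365 (one year) → May 31, 1950 (2291 left).
+365 (one year) → May 31, 1951 (1926 left).
+366 (one year; includes Feb 29, 1952) → May 31, 1952 (1560 left).
+365 (one year) → May 31, 1953 (1195 left).
+365 (one year) → May 31, 1954 (830 left).
+365 (one year) → May 31, 1955 (465 left).
+366 (one year; includes Feb 29, 1956) → May 31, 1956 (99 left).
May has 31 days: +1 → Jun 1, 1956 (98 left).
Jun has 30 days: +30 → Jul 1, 1956 (68 left).
Jul has 31 days: +31 → Aug 1, 1956 (37 left).
Aug has 31 days: +31 → Sep 1, 1956 (6 left).
+6 → Sep 7, 1956.

September 7, 1956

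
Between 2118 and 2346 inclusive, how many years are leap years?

Multiples of 4 in [2118,2346]: 57.
Of those, multiples of 100: 2 (not leap unless ÷400).
Multiples of 400: 0.
Leap years = 57 − 2 + 0 = 55.

55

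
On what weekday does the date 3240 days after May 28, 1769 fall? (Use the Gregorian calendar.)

First find the weekday of May 28, 1769. Doomsday rule: the anchor day for the 1700s is Sunday. For year 69: 69÷12 = 5 r 9, and 9÷4 = 2, so 5+9+2 = 16.
Sunday + 16 ≡ Tuesday — that's 1769's doomsday.
In May the doomsday date is May 9.
May 28 is 19 days after May 9; 19 mod 7 = 5, so Tuesday + 5 = Sunday.
3240 mod 7 = 6, so 3240 days after a Sunday is Sunday + 6 = Saturday.

Saturday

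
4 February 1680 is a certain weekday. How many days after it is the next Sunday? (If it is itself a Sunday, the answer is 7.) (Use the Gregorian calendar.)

7

Feb 4, 1680 is a Sunday.
From Sunday to the next Sunday is 7 days.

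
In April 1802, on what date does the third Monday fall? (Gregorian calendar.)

April 1, 1802 is a Thursday.
The first Monday is therefore April 5 (4 days later).
The third Monday is 5 + 2×7 = April 19.

April 19, 1802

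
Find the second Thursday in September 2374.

September 12, 2374

September 1, 2374 is a Sunday.
The first Thursday is therefore September 5 (4 days later).
The second Thursday is 5 + 1×7 = September 12.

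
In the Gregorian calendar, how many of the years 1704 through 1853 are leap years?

Multiples of 4 in [1704,1853]: 38.
Of those, multiples of 100: 1 (not leap unless ÷400).
Multiples of 400: 0.
Leap years = 38 − 1 + 0 = 37.

37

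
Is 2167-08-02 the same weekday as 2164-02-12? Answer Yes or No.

From Feb 12, 2164 to Aug 2, 2167 is 1267 days.
1267 mod 7 = 0, so they are the same weekday.
(Feb 12, 2164 is a Sunday; Aug 2, 2167 is a Sunday.)

Yes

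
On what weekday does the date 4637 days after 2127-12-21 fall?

Dec 21, 2127 is a Sunday.
4637 mod 7 = 3, so 4637 days after a Sunday is Sunday + 3 = Wednesday.

Wednesday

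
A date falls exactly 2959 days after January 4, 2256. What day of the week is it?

Jan 4, 2256 is a Friday.
2959 mod 7 = 5, so 2959 days after a Friday is Friday + 5 = Wednesday.

Wednesday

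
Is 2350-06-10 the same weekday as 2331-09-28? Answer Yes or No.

No

From Sep 28, 2331 to Jun 10, 2350 is 6830 days.
6830 mod 7 = 5, so they are different weekdays.
(Sep 28, 2331 is a Monday; Jun 10, 2350 is a Saturday.)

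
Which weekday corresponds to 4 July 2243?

Doomsday rule: the anchor day for the 2200s is Friday. For year 43: 43÷12 = 3 r 7, and 7÷4 = 1, so 3+7+1 = 11.
Friday + 11 ≡ Tuesday — that's 2243's doomsday.
In July the doomsday date is Jul 11.
Jul 4 is 7 days before Jul 11; 7 mod 7 = 0, so Tuesday − 0 = Tuesday.

Tuesday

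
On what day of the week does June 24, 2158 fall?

Saturday

Doomsday rule: the anchor day for the 2100s is Sunday. For year 58: 58÷12 = 4 r 10, and 10÷4 = 2, so 4+10+2 = 16.
Sunday + 16 ≡ Tuesday — that's 2158's doomsday.
In June the doomsday date is Jun 6.
Jun 24 is 18 days after Jun 6; 18 mod 7 = 4, so Tuesday + 4 = Saturday.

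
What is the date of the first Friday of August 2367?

August 1, 2367 is a Tuesday.
The first Friday is therefore August 4 (3 days later).

August 4, 2367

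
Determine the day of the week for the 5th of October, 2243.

Thursday

Doomsday rule: the anchor day for the 2200s is Friday. For year 43: 43÷12 = 3 r 7, and 7÷4 = 1, so 3+7+1 = 11.
Friday + 11 ≡ Tuesday — that's 2243's doomsday.
In October the doomsday date is Oct 10.
Oct 5 is 5 days before Oct 10; 5 mod 7 = 5, so Tuesday − 5 = Thursday.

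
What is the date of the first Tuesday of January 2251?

January 7, 2251

January 1, 2251 is a Wednesday.
The first Tuesday is therefore January 7 (6 days later).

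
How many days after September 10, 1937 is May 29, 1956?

Sep 10, 1937 → Sep 10, 1938: 365 days.
Sep 10, 1938 → Sep 10, 1939: 365 days.
Sep 10, 1939 → Sep 10, 1940: 366 days (Feb 29, 1940 is in that span).
Sep 10, 1940 → Sep 10, 1941: 365 days.
Sep 10, 1941 → Sep 10, 1942: 365 days.
Sep 10, 1942 → Sep 10, 1943: 365 days.
Sep 10, 1943 → Sep 10, 1944: 366 days (Feb 29, 1944 is in that span).
Sep 10, 1944 → Sep 10, 1945: 365 days.
Sep 10, 1945 → Sep 10, 1946: 365 days.
Sep 10, 1946 → Sep 10, 1947: 365 days.
Sep 10, 1947 → Sep 10, 1948: 366 days (Feb 29, 1948 is in that span).
Sep 10, 1948 → Sep 10, 1949: 365 days.
Sep 10, 1949 → Sep 10, 1950: 365 days.
Sep 10, 1950 → Sep 10, 1951: 365 days.
Sep 10, 1951 → Sep 10, 1952: 366 days (Feb 29, 1952 is in that span).
Sep 10, 1952 → Sep 10, 1953: 365 days.
Sep 10, 1953 → Sep 10, 1954: 365 days.
Sep 10, 1954 → Sep 10, 1955: 365 days.
Sep 10, 1955 → Oct 10, 1955: 30 days (September has 30).
Oct 10, 1955 → Nov 10, 1955: 31 days (October has 31).
Nov 10, 1955 → Dec 10, 1955: 30 days (November has 30).
Dec 10, 1955 → Jan 10, 1956: 31 days (December has 31).
Jan 10, 1956 → Feb 10, 1956: 31 days (January has 31).
Feb 10, 1956 → Mar 10, 1956: 29 days (February has 29).
Mar 10, 1956 → Apr 10, 1956: 31 days (March has 31).
Apr 10, 1956 → May 10, 1956: 30 days (April has 30).
May 10, 1956 → May 29, 1956: 19 days.
Total: 6836 days.

6836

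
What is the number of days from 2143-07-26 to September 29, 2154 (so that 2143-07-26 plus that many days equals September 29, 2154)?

4083

Jul 26, 2143 → Jul 26, 2144: 366 days (Feb 29, 2144 is in that span).
Jul 26, 2144 → Jul 26, 2145: 365 days.
Jul 26, 2145 → Jul 26, 2146: 365 days.
Jul 26, 2146 → Jul 26, 2147: 365 days.
Jul 26, 2147 → Jul 26, 2148: 366 days (Feb 29, 2148 is in that span).
Jul 26, 2148 → Jul 26, 2149: 365 days.
Jul 26, 2149 → Jul 26, 2150: 365 days.
Jul 26, 2150 → Jul 26, 2151: 365 days.
Jul 26, 2151 → Jul 26, 2152: 366 days (Feb 29, 2152 is in that span).
Jul 26, 2152 → Jul 26, 2153: 365 days.
Jul 26, 2153 → Jul 26, 2154: 365 days.
Jul 26, 2154 → Aug 26, 2154: 31 days (July has 31).
Aug 26, 2154 → Sep 26, 2154: 31 days (August has 31).
Sep 26, 2154 → Sep 29, 2154: 3 days.
Total: 4083 days.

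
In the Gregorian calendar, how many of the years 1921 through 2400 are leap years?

117

Multiples of 4 in [1921,2400]: 120.
Of those, multiples of 100: 5 (not leap unless ÷400).
Multiples of 400: 2.
Leap years = 120 − 5 + 2 = 117.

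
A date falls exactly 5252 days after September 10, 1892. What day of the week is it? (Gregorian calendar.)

First find the weekday of Sep 10, 1892. Doomsday rule: the anchor day for the 1800s is Friday. For year 92: 92÷12 = 7 r 8, and 8÷4 = 2, so 7+8+2 = 17.
Friday + 17 ≡ Monday — that's 1892's doomsday.
In September the doomsday date is Sep 5.
Sep 10 is 5 days after Sep 5; 5 mod 7 = 5, so Monday + 5 = Saturday.
5252 mod 7 = 2, so 5252 days after a Saturday is Saturday + 2 = Monday.

Monday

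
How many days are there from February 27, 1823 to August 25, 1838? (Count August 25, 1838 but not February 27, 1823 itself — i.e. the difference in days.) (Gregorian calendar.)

Feb 27, 1823 → Feb 27, 1824: 365 days.
Feb 27, 1824 → Feb 27, 1825: 366 days (Feb 29, 1824 is in that span).
Feb 27, 1825 → Feb 27, 1826: 365 days.
Feb 27, 1826 → Feb 27, 1827: 365 days.
Feb 27, 1827 → Feb 27, 1828: 365 days.
Feb 27, 1828 → Feb 27, 1829: 366 days (Feb 29, 1828 is in that span).
Feb 27, 1829 → Feb 27, 1830: 365 days.
Feb 27, 1830 → Feb 27, 1831: 365 days.
Feb 27, 1831 → Feb 27, 1832: 365 days.
Feb 27, 1832 → Feb 27, 1833: 366 days (Feb 29, 1832 is in that span).
Feb 27, 1833 → Feb 27, 1834: 365 days.
Feb 27, 1834 → Feb 27, 1835: 365 days.
Feb 27, 1835 → Feb 27, 1836: 365 days.
Feb 27, 1836 → Feb 27, 1837: 366 days (Feb 29, 1836 is in that span).
Feb 27, 1837 → Feb 27, 1838: 365 days.
Feb 27, 1838 → Mar 27, 1838: 28 days (February has 28).
Mar 27, 1838 → Apr 27, 1838: 31 days (March has 31).
Apr 27, 1838 → May 27, 1838: 30 days (April has 30).
May 27, 1838 → Jun 27, 1838: 31 days (May has 31).
Jun 27, 1838 → Jul 27, 1838: 30 days (June has 30).
Jul 27, 1838 → Aug 25, 1838: 29 days.
Total: 5658 days.

5658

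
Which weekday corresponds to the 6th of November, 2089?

January 1, 2089 is a Saturday.
Jan 1, 2089 → Feb 1, 2089: 31 days (January has 31).
Feb 1, 2089 → Mar 1, 2089: 28 days (February has 28).
Mar 1, 2089 → Apr 1, 2089: 31 days (March has 31).
Apr 1, 2089 → May 1, 2089: 30 days (April has 30).
May 1, 2089 → Jun 1, 2089: 31 days (May has 31).
Jun 1, 2089 → Jul 1, 2089: 30 days (June has 30).
Jul 1, 2089 → Aug 1, 2089: 31 days (July has 31).
Aug 1, 2089 → Sep 1, 2089: 31 days (August has 31).
Sep 1, 2089 → Oct 1, 2089: 30 days (September has 30).
Oct 1, 2089 → Nov 1, 2089: 31 days (October has 31).
Nov 1, 2089 → Nov 6, 2089: 5 days.
Total: 309 days.
309 mod 7 = 1, so Saturday + 1 = Sunday.

Sunday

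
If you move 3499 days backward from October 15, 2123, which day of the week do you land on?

Oct 15, 2123 is a Friday.
3499 mod 7 = 6, so 3499 days before a Friday is Friday − 6 = Saturday.

Saturday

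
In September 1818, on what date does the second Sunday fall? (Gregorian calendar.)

September 1, 1818 is a Tuesday.
The first Sunday is therefore September 6 (5 days later).
The second Sunday is 6 + 1×7 = September 13.

September 13, 1818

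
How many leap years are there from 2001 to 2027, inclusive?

Multiples of 4 in [2001,2027]: 6.
Of those, multiples of 100: 0 (not leap unless ÷400).
Multiples of 400: 0.
Leap years = 6 − 0 + 0 = 6.

6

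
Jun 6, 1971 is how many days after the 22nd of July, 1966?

1780

Jul 22, 1966 → Jul 22, 1967: 365 days.
Jul 22, 1967 → Jul 22, 1968: 366 days (Feb 29, 1968 is in that span).
Jul 22, 1968 → Jul 22, 1969: 365 days.
Jul 22, 1969 → Jul 22, 1970: 365 days.
Jul 22, 1970 → Aug 22, 1970: 31 days (July has 31).
Aug 22, 1970 → Sep 22, 1970: 31 days (August has 31).
Sep 22, 1970 → Oct 22, 1970: 30 days (September has 30).
Oct 22, 1970 → Nov 22, 1970: 31 days (October has 31).
Nov 22, 1970 → Dec 22, 1970: 30 days (November has 30).
Dec 22, 1970 → Jan 22, 1971: 31 days (December has 31).
Jan 22, 1971 → Feb 22, 1971: 31 days (January has 31).
Feb 22, 1971 → Mar 22, 1971: 28 days (February has 28).
Mar 22, 1971 → Apr 22, 1971: 31 days (March has 31).
Apr 22, 1971 → May 22, 1971: 30 days (April has 30).
May 22, 1971 → Jun 6, 1971: 15 days.
Total: 1780 days.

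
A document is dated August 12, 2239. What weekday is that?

Monday

Doomsday rule: the anchor day for the 2200s is Friday. For year 39: 39÷12 = 3 r 3, and 3÷4 = 0, so 3+3+0 = 6.
Friday + 6 ≡ Thursday — that's 2239's doomsday.
In August the doomsday date is Aug 8.
Aug 12 is 4 days after Aug 8; 4 mod 7 = 4, so Thursday + 4 = Monday.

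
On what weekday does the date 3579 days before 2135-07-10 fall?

First find the weekday of Jul 10, 2135. Doomsday rule: the anchor day for the 2100s is Sunday. For year 35: 35÷12 = 2 r 11, and 11÷4 = 2, so 2+11+2 = 15.
Sunday + 15 ≡ Monday — that's 2135's doomsday.
In July the doomsday date is Jul 11.
Jul 10 is 1 day before Jul 11; 1 mod 7 = 1, so Monday − 1 = Sunday.
3579 mod 7 = 2, so 3579 days before a Sunday is Sunday − 2 = Friday.

Friday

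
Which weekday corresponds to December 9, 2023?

January 1, 2023 is a Sunday.
Jan 1, 2023 → Feb 1, 2023: 31 days (January has 31).
Feb 1, 2023 → Mar 1, 2023: 28 days (February has 28).
Mar 1, 2023 → Apr 1, 2023: 31 days (March has 31).
Apr 1, 2023 → May 1, 2023: 30 days (April has 30).
May 1, 2023 → Jun 1, 2023: 31 days (May has 31).
Jun 1, 2023 → Jul 1, 2023: 30 days (June has 30).
Jul 1, 2023 → Aug 1, 2023: 31 days (July has 31).
Aug 1, 2023 → Sep 1, 2023: 31 days (August has 31).
Sep 1, 2023 → Oct 1, 2023: 30 days (September has 30).
Oct 1, 2023 → Nov 1, 2023: 31 days (October has 31).
Nov 1, 2023 → Dec 1, 2023: 30 days (November has 30).
Dec 1, 2023 → Dec 9, 2023: 8 days.
Total: 342 days.
342 mod 7 = 6, so Sunday + 6 = Saturday.

Saturday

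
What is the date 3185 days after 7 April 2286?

+365 (one year) → Apr 7, 2287 (2820 left).
+366 (one year; includes Feb 29, 2288) → Apr 7, 2288 (2454 left).
+365 (one year) → Apr 7, 2289 (2089 left).
+365 (one year) → Apr 7, 2290 (1724 left).
+365 (one year) → Apr 7, 2291 (1359 left).
+366 (one year; includes Feb 29, 2292) → Apr 7, 2292 (993 left).
+365 (one year) → Apr 7, 2293 (628 left).
+365 (one year) → Apr 7, 2294 (263 left).
Apr has 30 days: +24 → May 1, 2294 (239 left).
May has 31 days: +31 → Jun 1, 2294 (208 left).
Jun has 30 days: +30 → Jul 1, 2294 (178 left).
Jul has 31 days: +31 → Aug 1, 2294 (147 left).
Aug has 31 days: +31 → Sep 1, 2294 (116 left).
Sep has 30 days: +30 → Oct 1, 2294 (86 left).
Oct has 31 days: +31 → Nov 1, 2294 (55 left).
Nov has 30 days: +30 → Dec 1, 2294 (25 left).
+25 → Dec 26, 2294.

December 26, 2294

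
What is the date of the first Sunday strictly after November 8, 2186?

Nov 8, 2186 is a Wednesday.
From Wednesday to the next Sunday is 4 days.
Nov 8, 2186 + 4 = Nov 12, 2186.

November 12, 2186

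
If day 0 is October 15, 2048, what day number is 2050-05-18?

Oct 15, 2048 → Oct 15, 2049: 365 days.
Oct 15, 2049 → Nov 15, 2049: 31 days (October has 31).
Nov 15, 2049 → Dec 15, 2049: 30 days (November has 30).
Dec 15, 2049 → Jan 15, 2050: 31 days (December has 31).
Jan 15, 2050 → Feb 15, 2050: 31 days (January has 31).
Feb 15, 2050 → Mar 15, 2050: 28 days (February has 28).
Mar 15, 2050 → Apr 15, 2050: 31 days (March has 31).
Apr 15, 2050 → May 15, 2050: 30 days (April has 30).
May 15, 2050 → May 18, 2050: 3 days.
Total: 580 days.

580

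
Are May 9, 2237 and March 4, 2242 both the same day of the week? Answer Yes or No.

No

From May 9, 2237 to Mar 4, 2242 is 1760 days.
1760 mod 7 = 3, so they are different weekdays.
(May 9, 2237 is a Tuesday; Mar 4, 2242 is a Friday.)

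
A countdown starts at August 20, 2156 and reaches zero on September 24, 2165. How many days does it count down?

3322

Aug 20, 2156 → Aug 20, 2157: 365 days.
Aug 20, 2157 → Aug 20, 2158: 365 days.
Aug 20, 2158 → Aug 20, 2159: 365 days.
Aug 20, 2159 → Aug 20, 2160: 366 days (Feb 29, 2160 is in that span).
Aug 20, 2160 → Aug 20, 2161: 365 days.
Aug 20, 2161 → Aug 20, 2162: 365 days.
Aug 20, 2162 → Aug 20, 2163: 365 days.
Aug 20, 2163 → Aug 20, 2164: 366 days (Feb 29, 2164 is in that span).
Aug 20, 2164 → Sep 20, 2164: 31 days (August has 31).
Sep 20, 2164 → Oct 20, 2164: 30 days (September has 30).
Oct 20, 2164 → Nov 20, 2164: 31 days (October has 31).
Nov 20, 2164 → Dec 20, 2164: 30 days (November has 30).
Dec 20, 2164 → Jan 20, 2165: 31 days (December has 31).
Jan 20, 2165 → Feb 20, 2165: 31 days (January has 31).
Feb 20, 2165 → Mar 20, 2165: 28 days (February has 28).
Mar 20, 2165 → Apr 20, 2165: 31 days (March has 31).
Apr 20, 2165 → May 20, 2165: 30 days (April has 30).
May 20, 2165 → Jun 20, 2165: 31 days (May has 31).
Jun 20, 2165 → Jul 20, 2165: 30 days (June has 30).
Jul 20, 2165 → Aug 20, 2165: 31 days (July has 31).
Aug 20, 2165 → Sep 20, 2165: 31 days (August has 31).
Sep 20, 2165 → Sep 24, 2165: 4 days.
Total: 3322 days.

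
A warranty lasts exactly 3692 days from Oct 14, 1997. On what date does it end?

+365 (one year) → Oct 14, 1998 (3327 left).
+365 (one year) → Oct 14, 1999 (2962 left).
+366 (one year; includes Feb 29, 2000) → Oct 14, 2000 (2596 left).
+365 (one year) → Oct 14, 2001 (2231 left).
+365 (one year) → Oct 14, 2002 (1866 left).
+365 (one year) → Oct 14, 2003 (1501 left).
+366 (one year; includes Feb 29, 2004) → Oct 14, 2004 (1135 left).
+365 (one year) → Oct 14, 2005 (770 left).
+365 (one year) → Oct 14, 2006 (405 left).
+365 (one year) → Oct 14, 2007 (40 left).
Oct has 31 days: +18 → Nov 1, 2007 (22 left).
+22 → Nov 23, 2007.

November 23, 2007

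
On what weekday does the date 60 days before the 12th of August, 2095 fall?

First find the weekday of Aug 12, 2095. Doomsday rule: the anchor day for the 2000s is Tuesday. For year 95: 95÷12 = 7 r 11, and 11÷4 = 2, so 7+11+2 = 20.
Tuesday + 20 ≡ Monday — that's 2095's doomsday.
In August the doomsday date is Aug 8.
Aug 12 is 4 days after Aug 8; 4 mod 7 = 4, so Monday + 4 = Friday.
60 mod 7 = 4, so 60 days before a Friday is Friday − 4 = Monday.

Monday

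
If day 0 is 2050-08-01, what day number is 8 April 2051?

250

Aug 1, 2050 → Sep 1, 2050: 31 days (August has 31).
Sep 1, 2050 → Oct 1, 2050: 30 days (September has 30).
Oct 1, 2050 → Nov 1, 2050: 31 days (October has 31).
Nov 1, 2050 → Dec 1, 2050: 30 days (November has 30).
Dec 1, 2050 → Jan 1, 2051: 31 days (December has 31).
Jan 1, 2051 → Feb 1, 2051: 31 days (January has 31).
Feb 1, 2051 → Mar 1, 2051: 28 days (February has 28).
Mar 1, 2051 → Apr 1, 2051: 31 days (March has 31).
Apr 1, 2051 → Apr 8, 2051: 7 days.
Total: 250 days.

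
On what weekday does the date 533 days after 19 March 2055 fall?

First find the weekday of Mar 19, 2055. Doomsday rule: the anchor day for the 2000s is Tuesday. For year 55: 55÷12 = 4 r 7, and 7÷4 = 1, so 4+7+1 = 12.
Tuesday + 12 ≡ Sunday — that's 2055's doomsday.
In March the doomsday date is Mar 14.
Mar 19 is 5 days after Mar 14; 5 mod 7 = 5, so Sunday + 5 = Friday.
533 mod 7 = 1, so 533 days after a Friday is Friday + 1 = Saturday.

Saturday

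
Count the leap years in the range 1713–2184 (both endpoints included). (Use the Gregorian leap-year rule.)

Multiples of 4 in [1713,2184]: 118.
Of those, multiples of 100: 4 (not leap unless ÷400).
Multiples of 400: 1.
Leap years = 118 − 4 + 1 = 115.

115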